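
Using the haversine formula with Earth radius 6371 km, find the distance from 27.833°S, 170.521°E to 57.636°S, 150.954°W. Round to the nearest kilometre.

4461 km

Δλ = -150.954 − 170.521 = -321.475°; wrapped into (−180°, 180°]: 38.525°.
Δφ = -57.636 − -27.833 = -29.803°.
a = sin²(Δφ/2) + cos φ₁ · cos φ₂ · sin²(Δλ/2) = 0.117648.
c = 2·atan2(√a, √(1−a)) = 0.70021 rad → d = 6371·c ≈ 4461.06 km.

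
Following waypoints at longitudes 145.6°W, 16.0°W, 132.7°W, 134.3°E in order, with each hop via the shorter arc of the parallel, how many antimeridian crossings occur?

1

Leg 1: -145.6° → -16.0°, shortest Δλ = 129.6° (east) — does not cross 180°.
Leg 2: -16.0° → -132.7°, shortest Δλ = -116.7° (west) — does not cross 180°.
Leg 3: -132.7° → +134.3°, shortest Δλ = -93.0° (west) — crosses 180°.
Total crossings: 1.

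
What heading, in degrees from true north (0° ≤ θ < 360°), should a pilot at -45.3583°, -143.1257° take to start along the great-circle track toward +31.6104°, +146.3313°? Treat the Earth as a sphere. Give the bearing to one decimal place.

Δλ = 146.3313 − -143.1257 = 289.4570°; wrapped into (−180°, 180°]: -70.5430°.
θ = atan2( sin Δλ · cos φ₂ , cos φ₁ · sin φ₂ − sin φ₁ · cos φ₂ · cos Δλ )
  = atan2(-0.80300, 0.57014) = -54.625° → normalised to [0°, 360°): 305.375°.

305.4°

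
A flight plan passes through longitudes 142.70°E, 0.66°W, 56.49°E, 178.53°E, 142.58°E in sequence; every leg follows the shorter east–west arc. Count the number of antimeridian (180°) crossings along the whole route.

Leg 1: +142.70° → -0.66°, shortest Δλ = -143.36° (west) — does not cross 180°.
Leg 2: -0.66° → +56.49°, shortest Δλ = 57.15° (east) — does not cross 180°.
Leg 3: +56.49° → +178.53°, shortest Δλ = 122.04° (east) — does not cross 180°.
Leg 4: +178.53° → +142.58°, shortest Δλ = -35.95° (west) — does not cross 180°.
Total crossings: 0.

0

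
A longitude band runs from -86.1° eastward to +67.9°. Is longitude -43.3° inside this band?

Yes

Band width going east from -86.1° to +67.9°: ((67.9 − -86.1) mod 360) = 154.0°.
Offset of -43.3° east of the west edge: ((-43.3 − -86.1) mod 360) = 42.8°.
42.8° ≤ 154.0° ⇒ inside.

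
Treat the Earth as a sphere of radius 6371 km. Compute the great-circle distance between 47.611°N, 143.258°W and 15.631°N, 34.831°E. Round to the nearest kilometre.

Δλ = 34.831 − -143.258 = 178.089°.
Δφ = 15.631 − 47.611 = -31.980°.
a = sin²(Δφ/2) + cos φ₁ · cos φ₂ · sin²(Δλ/2) = 0.724931.
c = 2·atan2(√a, √(1−a)) = 2.03741 rad → d = 6371·c ≈ 12980.32 km.

12980 km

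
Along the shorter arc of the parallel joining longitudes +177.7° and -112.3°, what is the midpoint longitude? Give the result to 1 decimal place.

-147.3°

Signed shortest Δλ from +177.7° to -112.3° is +70.0°.
Midpoint longitude = +177.7° + (+70.0°)/2 = +177.7° + 35.0° = +212.7°.
Normalise into (−180°, 180°]: -147.3°.
(The naïve average (+177.7 + -112.3)/2 = 32.7° is on the wrong side of the globe.)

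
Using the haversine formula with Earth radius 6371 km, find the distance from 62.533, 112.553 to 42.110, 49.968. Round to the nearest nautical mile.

Δλ = 49.968 − 112.553 = -62.585°.
Δφ = 42.110 − 62.533 = -20.423°.
a = sin²(Δφ/2) + cos φ₁ · cos φ₂ · sin²(Δλ/2) = 0.123742.
c = 2·atan2(√a, √(1−a)) = 0.71892 rad → d = 6371·c ≈ 4580.25 km ≈ 2473.14 nmi.

2473 nmi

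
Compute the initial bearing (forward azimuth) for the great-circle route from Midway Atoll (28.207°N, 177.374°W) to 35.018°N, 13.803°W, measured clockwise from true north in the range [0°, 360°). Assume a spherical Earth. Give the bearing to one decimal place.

14.8°

Δλ = -13.803 − -177.374 = 163.571°.
θ = atan2( sin Δλ · cos φ₂ , cos φ₁ · sin φ₂ − sin φ₁ · cos φ₂ · cos Δλ )
  = atan2(0.23163, 0.87698) = 14.795° → normalised to [0°, 360°): 14.795°.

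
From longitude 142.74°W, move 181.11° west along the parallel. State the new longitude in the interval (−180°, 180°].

Start at -142.74°; shift −181.11° → -323.85°.
-323.85° lies outside (−180°, 180°]; add 360° → +36.15°.

36.15°E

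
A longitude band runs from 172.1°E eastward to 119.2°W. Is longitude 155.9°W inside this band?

Yes

Band width going east from +172.1° to -119.2°: ((-119.2 − 172.1) mod 360) = 68.7°.
Offset of -155.9° east of the west edge: ((-155.9 − 172.1) mod 360) = 32.0°.
32.0° ≤ 68.7° ⇒ inside.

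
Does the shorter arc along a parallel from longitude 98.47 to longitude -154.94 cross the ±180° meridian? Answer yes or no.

Yes

Naïve |-154.94 − 98.47| = 253.41° > 180°, so the shorter arc goes the other way round — across 180°.
Signed shortest Δλ = ((-154.94 − 98.47 + 180) mod 360) − 180 = 106.59°.
Going east by 106.59° from +98.47° passes through 180° before reaching -154.94°.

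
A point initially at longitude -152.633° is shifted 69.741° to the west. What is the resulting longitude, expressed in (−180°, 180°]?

+137.626°

Start at -152.633°; shift −69.741° → -222.374°.
-222.374° lies outside (−180°, 180°]; add 360° → +137.626°.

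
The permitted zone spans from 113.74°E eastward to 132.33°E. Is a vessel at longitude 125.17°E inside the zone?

Yes

Band width going east from +113.74° to +132.33°: ((132.33 − 113.74) mod 360) = 18.59°.
Offset of +125.17° east of the west edge: ((125.17 − 113.74) mod 360) = 11.43°.
11.43° ≤ 18.59° ⇒ inside.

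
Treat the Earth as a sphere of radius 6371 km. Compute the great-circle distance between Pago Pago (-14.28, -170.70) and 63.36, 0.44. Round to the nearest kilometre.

14514 km

Δλ = 0.44 − -170.70 = 171.14°.
Δφ = 63.36 − -14.28 = 77.64°.
a = sin²(Δφ/2) + cos φ₁ · cos φ₂ · sin²(Δλ/2) = 0.824910.
c = 2·atan2(√a, √(1−a)) = 2.27814 rad → d = 6371·c ≈ 14514.05 km.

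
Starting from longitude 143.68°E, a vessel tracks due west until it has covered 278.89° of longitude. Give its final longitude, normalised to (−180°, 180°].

Start at +143.68°; shift −278.89° → -135.21°.
-135.21° already lies in (−180°, 180°].

135.21°W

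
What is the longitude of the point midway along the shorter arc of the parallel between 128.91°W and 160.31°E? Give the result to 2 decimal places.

Signed shortest Δλ from -128.91° to +160.31° is -70.78°.
Midpoint longitude = -128.91° + (-70.78°)/2 = -128.91° − 35.39° = -164.30°.
(The naïve average (-128.91 + +160.31)/2 = 15.7° is on the wrong side of the globe.)

164.30°W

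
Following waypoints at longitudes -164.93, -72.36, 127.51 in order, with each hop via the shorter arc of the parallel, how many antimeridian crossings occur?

Leg 1: -164.93° → -72.36°, shortest Δλ = 92.57° (east) — does not cross 180°.
Leg 2: -72.36° → +127.51°, shortest Δλ = -160.13° (west) — crosses 180°.
Total crossings: 1.

1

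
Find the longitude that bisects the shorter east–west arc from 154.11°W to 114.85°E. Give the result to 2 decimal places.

Signed shortest Δλ from -154.11° to +114.85° is -91.04°.
Midpoint longitude = -154.11° + (-91.04°)/2 = -154.11° − 45.52° = -199.63°.
Normalise into (−180°, 180°]: +160.37°.
(The naïve average (-154.11 + +114.85)/2 = -19.63° is on the wrong side of the globe.)

160.37°E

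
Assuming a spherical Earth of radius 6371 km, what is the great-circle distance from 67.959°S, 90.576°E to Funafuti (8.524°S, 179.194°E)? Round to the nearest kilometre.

9072 km

Δλ = 179.194 − 90.576 = 88.618°.
Δφ = -8.524 − -67.959 = 59.435°.
a = sin²(Δφ/2) + cos φ₁ · cos φ₂ · sin²(Δλ/2) = 0.426829.
c = 2·atan2(√a, √(1−a)) = 1.42393 rad → d = 6371·c ≈ 9071.84 km.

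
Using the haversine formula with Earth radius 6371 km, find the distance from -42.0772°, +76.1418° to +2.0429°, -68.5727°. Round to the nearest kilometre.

Δλ = -68.5727 − 76.1418 = -144.7145°.
Δφ = 2.0429 − -42.0772 = 44.1201°.
a = sin²(Δφ/2) + cos φ₁ · cos φ₂ · sin²(Δλ/2) = 0.814692.
c = 2·atan2(√a, √(1−a)) = 2.25156 rad → d = 6371·c ≈ 14344.67 km.

14345 km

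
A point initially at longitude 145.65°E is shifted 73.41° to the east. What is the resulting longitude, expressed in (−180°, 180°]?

Start at +145.65°; shift +73.41° → +219.06°.
+219.06° lies outside (−180°, 180°]; subtract 360° → -140.94°.

140.94°W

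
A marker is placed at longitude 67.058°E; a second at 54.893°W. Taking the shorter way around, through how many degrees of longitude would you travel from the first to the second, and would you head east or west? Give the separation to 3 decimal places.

121.951° west

Raw difference: -54.893 − 67.058 = -121.951°.
Normalise into (−180°, 180°]: -121.951° stays -121.951°.
Negative ⇒ the second point lies to the west; separation 121.951°.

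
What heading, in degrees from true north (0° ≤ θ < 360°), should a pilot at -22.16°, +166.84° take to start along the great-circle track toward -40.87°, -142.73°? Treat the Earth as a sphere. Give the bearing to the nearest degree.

126°

Δλ = -142.73 − 166.84 = -309.57°; wrapped into (−180°, 180°]: 50.43°.
θ = atan2( sin Δλ · cos φ₂ , cos φ₁ · sin φ₂ − sin φ₁ · cos φ₂ · cos Δλ )
  = atan2(0.58291, -0.42431) = 126.052° → normalised to [0°, 360°): 126.052°.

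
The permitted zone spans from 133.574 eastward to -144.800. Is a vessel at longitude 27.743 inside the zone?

No

Band width going east from +133.574° to -144.800°: ((-144.800 − 133.574) mod 360) = 81.626°.
Offset of +27.743° east of the west edge: ((27.743 − 133.574) mod 360) = 254.169°.
254.169° > 81.626° ⇒ outside.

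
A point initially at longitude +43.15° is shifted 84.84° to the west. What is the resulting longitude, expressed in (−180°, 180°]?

-41.69°

Start at +43.15°; shift −84.84° → -41.69°.
-41.69° already lies in (−180°, 180°].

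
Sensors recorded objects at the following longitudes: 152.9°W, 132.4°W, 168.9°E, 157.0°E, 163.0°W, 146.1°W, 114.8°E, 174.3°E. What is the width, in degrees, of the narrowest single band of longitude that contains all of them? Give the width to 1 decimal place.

Sort the longitudes: -163.0°, -152.9°, -146.1°, -132.4°, +114.8°, +157.0°, +168.9°, +174.3°.
Eastward gaps between consecutive values (wrapping around): 10.1°, 6.8°, 13.7°, 247.2°, 42.2°, 11.9°, 5.4°, 22.7°.
Largest gap = 247.2° ⇒ minimal covering band is its complement: 360° − 247.2° = 112.8°.
Band runs from +114.8° eastward to -132.4°, crossing the antimeridian.

112.8°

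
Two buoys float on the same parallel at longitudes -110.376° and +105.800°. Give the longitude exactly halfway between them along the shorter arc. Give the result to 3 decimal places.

+177.712°

Signed shortest Δλ from -110.376° to +105.800° is -143.824°.
Midpoint longitude = -110.376° + (-143.824°)/2 = -110.376° − 71.912° = -182.288°.
Normalise into (−180°, 180°]: +177.712°.
(The naïve average (-110.376 + +105.800)/2 = -2.288° is on the wrong side of the globe.)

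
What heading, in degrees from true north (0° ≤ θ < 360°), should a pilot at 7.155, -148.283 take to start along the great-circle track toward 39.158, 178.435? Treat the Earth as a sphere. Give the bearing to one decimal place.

Δλ = 178.435 − -148.283 = 326.718°; wrapped into (−180°, 180°]: -33.282°.
θ = atan2( sin Δλ · cos φ₂ , cos φ₁ · sin φ₂ − sin φ₁ · cos φ₂ · cos Δλ )
  = atan2(-0.42551, 0.54580) = -37.940° → normalised to [0°, 360°): 322.060°.

322.1°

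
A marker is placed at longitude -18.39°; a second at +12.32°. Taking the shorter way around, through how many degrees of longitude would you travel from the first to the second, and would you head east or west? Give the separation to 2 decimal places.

30.71° east

Raw difference: 12.32 − -18.39 = 30.71°.
Normalise into (−180°, 180°]: 30.71° stays 30.71°.
Positive ⇒ the second point lies to the east; separation 30.71°.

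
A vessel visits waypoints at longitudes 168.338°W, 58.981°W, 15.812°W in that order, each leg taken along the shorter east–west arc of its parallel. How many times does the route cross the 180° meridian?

0

Leg 1: -168.338° → -58.981°, shortest Δλ = 109.357° (east) — does not cross 180°.
Leg 2: -58.981° → -15.812°, shortest Δλ = 43.169° (east) — does not cross 180°.
Total crossings: 0.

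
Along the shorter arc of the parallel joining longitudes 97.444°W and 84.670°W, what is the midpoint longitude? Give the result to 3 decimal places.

Signed shortest Δλ from -97.444° to -84.670° is +12.774°.
Midpoint longitude = -97.444° + (+12.774°)/2 = -97.444° + 6.387° = -91.057°.

91.057°W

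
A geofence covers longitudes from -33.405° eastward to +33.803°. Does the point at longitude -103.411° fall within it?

Band width going east from -33.405° to +33.803°: ((33.803 − -33.405) mod 360) = 67.208°.
Offset of -103.411° east of the west edge: ((-103.411 − -33.405) mod 360) = 289.994°.
289.994° > 67.208° ⇒ outside.

No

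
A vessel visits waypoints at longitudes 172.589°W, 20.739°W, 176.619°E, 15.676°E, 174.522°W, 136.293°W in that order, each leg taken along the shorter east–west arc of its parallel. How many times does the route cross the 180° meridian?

2

Leg 1: -172.589° → -20.739°, shortest Δλ = 151.85° (east) — does not cross 180°.
Leg 2: -20.739° → +176.619°, shortest Δλ = -162.642° (west) — crosses 180°.
Leg 3: +176.619° → +15.676°, shortest Δλ = -160.943° (west) — does not cross 180°.
Leg 4: +15.676° → -174.522°, shortest Δλ = 169.802° (east) — crosses 180°.
Leg 5: -174.522° → -136.293°, shortest Δλ = 38.229° (east) — does not cross 180°.
Total crossings: 2.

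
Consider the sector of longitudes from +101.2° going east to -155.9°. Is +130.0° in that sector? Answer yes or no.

Yes

Band width going east from +101.2° to -155.9°: ((-155.9 − 101.2) mod 360) = 102.9°.
Offset of +130.0° east of the west edge: ((130.0 − 101.2) mod 360) = 28.8°.
28.8° ≤ 102.9° ⇒ inside.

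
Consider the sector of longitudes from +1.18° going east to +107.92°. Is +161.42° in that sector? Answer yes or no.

Band width going east from +1.18° to +107.92°: ((107.92 − 1.18) mod 360) = 106.74°.
Offset of +161.42° east of the west edge: ((161.42 − 1.18) mod 360) = 160.24°.
160.24° > 106.74° ⇒ outside.

No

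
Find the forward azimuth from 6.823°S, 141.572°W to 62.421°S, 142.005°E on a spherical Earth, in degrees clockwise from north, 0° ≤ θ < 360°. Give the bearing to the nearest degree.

207°

Δλ = 142.005 − -141.572 = 283.577°; wrapped into (−180°, 180°]: -76.423°.
θ = atan2( sin Δλ · cos φ₂ , cos φ₁ · sin φ₂ − sin φ₁ · cos φ₂ · cos Δλ )
  = atan2(-0.45003, -0.86718) = -152.573° → normalised to [0°, 360°): 207.427°.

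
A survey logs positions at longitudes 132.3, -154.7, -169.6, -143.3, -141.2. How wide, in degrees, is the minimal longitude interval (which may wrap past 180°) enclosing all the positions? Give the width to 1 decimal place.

Sort the longitudes: -169.6°, -154.7°, -143.3°, -141.2°, +132.3°.
Eastward gaps between consecutive values (wrapping around): 14.9°, 11.4°, 2.1°, 273.5°, 58.1°.
Largest gap = 273.5° ⇒ minimal covering band is its complement: 360° − 273.5° = 86.5°.
Band runs from +132.3° eastward to -141.2°, crossing the antimeridian.

86.5°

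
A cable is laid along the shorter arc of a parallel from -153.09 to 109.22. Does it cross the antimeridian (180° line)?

Yes

Naïve |109.22 − -153.09| = 262.31° > 180°, so the shorter arc goes the other way round — across 180°.
Signed shortest Δλ = ((109.22 − -153.09 + 180) mod 360) − 180 = -97.69°.
Going west by 97.69° from -153.09° passes through 180° before reaching +109.22°.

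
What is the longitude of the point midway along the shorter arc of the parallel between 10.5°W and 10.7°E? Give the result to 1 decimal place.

0.1°E

Signed shortest Δλ from -10.5° to +10.7° is +21.2°.
Midpoint longitude = -10.5° + (+21.2°)/2 = -10.5° + 10.6° = +0.1°.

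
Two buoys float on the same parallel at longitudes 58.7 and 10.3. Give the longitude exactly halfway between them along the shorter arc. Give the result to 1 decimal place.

+34.5°

Signed shortest Δλ from +58.7° to +10.3° is -48.4°.
Midpoint longitude = +58.7° + (-48.4°)/2 = +58.7° − 24.2° = +34.5°.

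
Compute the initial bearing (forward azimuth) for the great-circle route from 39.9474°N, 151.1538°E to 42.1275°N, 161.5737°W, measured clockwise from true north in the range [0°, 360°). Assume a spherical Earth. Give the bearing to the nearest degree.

Δλ = -161.5737 − 151.1538 = -312.7275°; wrapped into (−180°, 180°]: 47.2725°.
θ = atan2( sin Δλ · cos φ₂ , cos φ₁ · sin φ₂ − sin φ₁ · cos φ₂ · cos Δλ )
  = atan2(0.54481, 0.19113) = 70.668° → normalised to [0°, 360°): 70.668°.

71°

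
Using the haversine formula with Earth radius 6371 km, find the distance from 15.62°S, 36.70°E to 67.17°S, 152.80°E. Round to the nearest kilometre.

9473 km

Δλ = 152.80 − 36.70 = 116.10°.
Δφ = -67.17 − -15.62 = -51.55°.
a = sin²(Δφ/2) + cos φ₁ · cos φ₂ · sin²(Δλ/2) = 0.458115.
c = 2·atan2(√a, √(1−a)) = 1.48693 rad → d = 6371·c ≈ 9473.21 km.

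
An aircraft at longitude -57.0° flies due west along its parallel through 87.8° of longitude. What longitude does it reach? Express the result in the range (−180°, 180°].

Start at -57.0°; shift −87.8° → -144.8°.
-144.8° already lies in (−180°, 180°].

-144.8°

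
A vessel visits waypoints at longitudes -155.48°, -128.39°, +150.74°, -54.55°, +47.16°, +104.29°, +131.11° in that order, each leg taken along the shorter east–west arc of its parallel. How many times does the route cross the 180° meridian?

2

Leg 1: -155.48° → -128.39°, shortest Δλ = 27.09° (east) — does not cross 180°.
Leg 2: -128.39° → +150.74°, shortest Δλ = -80.87° (west) — crosses 180°.
Leg 3: +150.74° → -54.55°, shortest Δλ = 154.71° (east) — crosses 180°.
Leg 4: -54.55° → +47.16°, shortest Δλ = 101.71° (east) — does not cross 180°.
Leg 5: +47.16° → +104.29°, shortest Δλ = 57.13° (east) — does not cross 180°.
Leg 6: +104.29° → +131.11°, shortest Δλ = 26.82° (east) — does not cross 180°.
Total crossings: 2.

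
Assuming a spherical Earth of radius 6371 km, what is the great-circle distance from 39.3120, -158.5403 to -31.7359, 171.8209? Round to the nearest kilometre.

Δλ = 171.8209 − -158.5403 = 330.3612°; wrapped into (−180°, 180°]: -29.6388°.
Δφ = -31.7359 − 39.3120 = -71.0479°.
a = sin²(Δφ/2) + cos φ₁ · cos φ₂ · sin²(Δλ/2) = 0.380659.
c = 2·atan2(√a, √(1−a)) = 1.32979 rad → d = 6371·c ≈ 8472.08 km.

8472 km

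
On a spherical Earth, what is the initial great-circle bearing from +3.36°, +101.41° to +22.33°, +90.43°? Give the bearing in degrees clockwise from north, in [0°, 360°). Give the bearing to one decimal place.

Δλ = 90.43 − 101.41 = -10.98°.
θ = atan2( sin Δλ · cos φ₂ , cos φ₁ · sin φ₂ − sin φ₁ · cos φ₂ · cos Δλ )
  = atan2(-0.17618, 0.32607) = -28.384° → normalised to [0°, 360°): 331.616°.

331.6°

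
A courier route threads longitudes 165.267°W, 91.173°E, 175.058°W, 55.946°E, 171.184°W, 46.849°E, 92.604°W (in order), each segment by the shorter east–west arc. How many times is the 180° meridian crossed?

5

Leg 1: -165.267° → +91.173°, shortest Δλ = -103.56° (west) — crosses 180°.
Leg 2: +91.173° → -175.058°, shortest Δλ = 93.769° (east) — crosses 180°.
Leg 3: -175.058° → +55.946°, shortest Δλ = -128.996° (west) — crosses 180°.
Leg 4: +55.946° → -171.184°, shortest Δλ = 132.87° (east) — crosses 180°.
Leg 5: -171.184° → +46.849°, shortest Δλ = -141.967° (west) — crosses 180°.
Leg 6: +46.849° → -92.604°, shortest Δλ = -139.453° (west) — does not cross 180°.
Total crossings: 5.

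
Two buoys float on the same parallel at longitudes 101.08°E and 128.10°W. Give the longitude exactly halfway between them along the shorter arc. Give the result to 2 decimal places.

Signed shortest Δλ from +101.08° to -128.10° is +130.82°.
Midpoint longitude = +101.08° + (+130.82°)/2 = +101.08° + 65.41° = +166.49°.
(The naïve average (+101.08 + -128.10)/2 = -13.51° is on the wrong side of the globe.)

166.49°E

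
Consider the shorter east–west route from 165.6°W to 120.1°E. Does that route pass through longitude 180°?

Yes

Naïve |120.1 − -165.6| = 285.7° > 180°, so the shorter arc goes the other way round — across 180°.
Signed shortest Δλ = ((120.1 − -165.6 + 180) mod 360) − 180 = -74.3°.
Going west by 74.3° from -165.6° passes through 180° before reaching +120.1°.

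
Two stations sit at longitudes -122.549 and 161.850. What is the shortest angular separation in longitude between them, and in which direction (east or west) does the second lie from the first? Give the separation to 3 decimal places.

75.601° west

Raw difference: 161.850 − -122.549 = 284.399°.
Normalise into (−180°, 180°]: 284.399° − 360° = -75.601°.
Negative ⇒ the second point lies to the west; separation 75.601°.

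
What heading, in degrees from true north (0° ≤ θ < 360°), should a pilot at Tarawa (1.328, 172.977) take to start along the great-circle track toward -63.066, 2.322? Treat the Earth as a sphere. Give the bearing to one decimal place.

Δλ = 2.322 − 172.977 = -170.655°.
θ = atan2( sin Δλ · cos φ₂ , cos φ₁ · sin φ₂ − sin φ₁ · cos φ₂ · cos Δλ )
  = atan2(-0.07355, -0.88093) = -175.227° → normalised to [0°, 360°): 184.773°.

184.8°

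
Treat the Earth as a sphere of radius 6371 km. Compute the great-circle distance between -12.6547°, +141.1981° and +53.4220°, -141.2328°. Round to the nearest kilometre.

10331 km

Δλ = -141.2328 − 141.1981 = -282.4309°; wrapped into (−180°, 180°]: 77.5691°.
Δφ = 53.4220 − -12.6547 = 66.0767°.
a = sin²(Δφ/2) + cos φ₁ · cos φ₂ · sin²(Δλ/2) = 0.525383.
c = 2·atan2(√a, √(1−a)) = 1.62158 rad → d = 6371·c ≈ 10331.11 km.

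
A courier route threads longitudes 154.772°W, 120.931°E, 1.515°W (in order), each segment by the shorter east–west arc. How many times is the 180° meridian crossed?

1

Leg 1: -154.772° → +120.931°, shortest Δλ = -84.297° (west) — crosses 180°.
Leg 2: +120.931° → -1.515°, shortest Δλ = -122.446° (west) — does not cross 180°.
Total crossings: 1.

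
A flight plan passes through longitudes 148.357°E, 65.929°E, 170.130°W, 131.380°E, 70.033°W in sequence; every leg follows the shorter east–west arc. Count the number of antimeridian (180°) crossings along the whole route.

3

Leg 1: +148.357° → +65.929°, shortest Δλ = -82.428° (west) — does not cross 180°.
Leg 2: +65.929° → -170.130°, shortest Δλ = 123.941° (east) — crosses 180°.
Leg 3: -170.130° → +131.380°, shortest Δλ = -58.49° (west) — crosses 180°.
Leg 4: +131.380° → -70.033°, shortest Δλ = 158.587° (east) — crosses 180°.
Total crossings: 3.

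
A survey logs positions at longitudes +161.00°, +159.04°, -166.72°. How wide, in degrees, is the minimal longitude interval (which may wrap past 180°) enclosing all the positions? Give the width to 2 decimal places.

34.24°

Sort the longitudes: -166.72°, +159.04°, +161.00°.
Eastward gaps between consecutive values (wrapping around): 325.76°, 1.96°, 32.28°.
Largest gap = 325.76° ⇒ minimal covering band is its complement: 360° − 325.76° = 34.24°.
Band runs from +159.04° eastward to -166.72°, crossing the antimeridian.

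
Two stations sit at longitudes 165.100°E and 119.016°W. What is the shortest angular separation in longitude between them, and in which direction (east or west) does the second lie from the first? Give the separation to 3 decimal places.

75.884° east

Raw difference: -119.016 − 165.100 = -284.116°.
Normalise into (−180°, 180°]: -284.116° + 360° = 75.884°.
Positive ⇒ the second point lies to the east; separation 75.884°.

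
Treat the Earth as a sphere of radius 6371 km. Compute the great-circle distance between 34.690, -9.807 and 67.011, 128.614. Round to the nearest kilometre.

8175 km

Δλ = 128.614 − -9.807 = 138.421°.
Δφ = 67.011 − 34.690 = 32.321°.
a = sin²(Δφ/2) + cos φ₁ · cos φ₂ · sin²(Δλ/2) = 0.358142.
c = 2·atan2(√a, √(1−a)) = 1.28313 rad → d = 6371·c ≈ 8174.82 km.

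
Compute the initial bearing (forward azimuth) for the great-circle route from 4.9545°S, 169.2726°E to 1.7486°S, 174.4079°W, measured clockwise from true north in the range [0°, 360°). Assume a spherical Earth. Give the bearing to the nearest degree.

Δλ = -174.4079 − 169.2726 = -343.6805°; wrapped into (−180°, 180°]: 16.3195°.
θ = atan2( sin Δλ · cos φ₂ , cos φ₁ · sin φ₂ − sin φ₁ · cos φ₂ · cos Δλ )
  = atan2(0.28086, 0.05245) = 79.423° → normalised to [0°, 360°): 79.423°.

79°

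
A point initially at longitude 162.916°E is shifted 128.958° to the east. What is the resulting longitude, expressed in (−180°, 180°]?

68.126°W

Start at +162.916°; shift +128.958° → +291.874°.
+291.874° lies outside (−180°, 180°]; subtract 360° → -68.126°.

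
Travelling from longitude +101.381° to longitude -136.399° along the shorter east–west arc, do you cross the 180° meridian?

Yes

Naïve |-136.399 − 101.381| = 237.78° > 180°, so the shorter arc goes the other way round — across 180°.
Signed shortest Δλ = ((-136.399 − 101.381 + 180) mod 360) − 180 = 122.22°.
Going east by 122.22° from +101.381° passes through 180° before reaching -136.399°.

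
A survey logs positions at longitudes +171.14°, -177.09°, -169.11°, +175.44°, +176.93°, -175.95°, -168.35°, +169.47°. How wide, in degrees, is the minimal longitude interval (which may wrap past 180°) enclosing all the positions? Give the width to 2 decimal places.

22.18°

Sort the longitudes: -177.09°, -175.95°, -169.11°, -168.35°, +169.47°, +171.14°, +175.44°, +176.93°.
Eastward gaps between consecutive values (wrapping around): 1.14°, 6.84°, 0.76°, 337.82°, 1.67°, 4.30°, 1.49°, 5.98°.
Largest gap = 337.82° ⇒ minimal covering band is its complement: 360° − 337.82° = 22.18°.
Band runs from +169.47° eastward to -168.35°, crossing the antimeridian.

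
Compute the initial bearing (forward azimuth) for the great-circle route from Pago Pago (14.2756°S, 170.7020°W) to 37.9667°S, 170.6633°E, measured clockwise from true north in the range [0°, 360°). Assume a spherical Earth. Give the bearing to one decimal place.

Δλ = 170.6633 − -170.7020 = 341.3653°; wrapped into (−180°, 180°]: -18.6347°.
θ = atan2( sin Δλ · cos φ₂ , cos φ₁ · sin φ₂ − sin φ₁ · cos φ₂ · cos Δλ )
  = atan2(-0.25191, -0.41200) = -148.557° → normalised to [0°, 360°): 211.443°.

211.4°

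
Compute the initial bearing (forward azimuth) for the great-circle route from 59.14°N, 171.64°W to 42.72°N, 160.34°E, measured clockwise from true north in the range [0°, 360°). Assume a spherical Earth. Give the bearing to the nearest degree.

239°

Δλ = 160.34 − -171.64 = 331.98°; wrapped into (−180°, 180°]: -28.02°.
θ = atan2( sin Δλ · cos φ₂ , cos φ₁ · sin φ₂ − sin φ₁ · cos φ₂ · cos Δλ )
  = atan2(-0.34514, -0.20875) = -121.167° → normalised to [0°, 360°): 238.833°.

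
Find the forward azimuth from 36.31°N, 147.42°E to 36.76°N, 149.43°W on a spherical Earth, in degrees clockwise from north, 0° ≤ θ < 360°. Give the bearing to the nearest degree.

Δλ = -149.43 − 147.42 = -296.85°; wrapped into (−180°, 180°]: 63.15°.
θ = atan2( sin Δλ · cos φ₂ , cos φ₁ · sin φ₂ − sin φ₁ · cos φ₂ · cos Δλ )
  = atan2(0.71478, 0.26799) = 69.448° → normalised to [0°, 360°): 69.448°.

69°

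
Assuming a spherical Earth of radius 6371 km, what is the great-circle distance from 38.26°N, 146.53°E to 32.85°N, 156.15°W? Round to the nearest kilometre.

Δλ = -156.15 − 146.53 = -302.68°; wrapped into (−180°, 180°]: 57.32°.
Δφ = 32.85 − 38.26 = -5.41°.
a = sin²(Δφ/2) + cos φ₁ · cos φ₂ · sin²(Δλ/2) = 0.153964.
c = 2·atan2(√a, √(1−a)) = 0.80644 rad → d = 6371·c ≈ 5137.84 km.

5138 km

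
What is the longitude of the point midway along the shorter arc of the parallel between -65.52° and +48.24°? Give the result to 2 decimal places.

Signed shortest Δλ from -65.52° to +48.24° is +113.76°.
Midpoint longitude = -65.52° + (+113.76°)/2 = -65.52° + 56.88° = -8.64°.

-8.64°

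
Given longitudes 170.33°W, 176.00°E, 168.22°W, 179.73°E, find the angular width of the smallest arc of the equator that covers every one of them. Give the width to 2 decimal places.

15.78°

Sort the longitudes: -170.33°, -168.22°, +176.00°, +179.73°.
Eastward gaps between consecutive values (wrapping around): 2.11°, 344.22°, 3.73°, 9.94°.
Largest gap = 344.22° ⇒ minimal covering band is its complement: 360° − 344.22° = 15.78°.
Band runs from +176.00° eastward to -168.22°, crossing the antimeridian.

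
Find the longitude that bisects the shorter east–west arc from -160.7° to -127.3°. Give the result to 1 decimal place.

-144.0°

Signed shortest Δλ from -160.7° to -127.3° is +33.4°.
Midpoint longitude = -160.7° + (+33.4°)/2 = -160.7° + 16.7° = -144.0°.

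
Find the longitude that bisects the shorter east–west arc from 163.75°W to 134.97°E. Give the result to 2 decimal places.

Signed shortest Δλ from -163.75° to +134.97° is -61.28°.
Midpoint longitude = -163.75° + (-61.28°)/2 = -163.75° − 30.64° = -194.39°.
Normalise into (−180°, 180°]: +165.61°.
(The naïve average (-163.75 + +134.97)/2 = -14.39° is on the wrong side of the globe.)

165.61°E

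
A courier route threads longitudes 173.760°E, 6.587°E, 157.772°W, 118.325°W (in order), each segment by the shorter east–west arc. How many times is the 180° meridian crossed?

Leg 1: +173.760° → +6.587°, shortest Δλ = -167.173° (west) — does not cross 180°.
Leg 2: +6.587° → -157.772°, shortest Δλ = -164.359° (west) — does not cross 180°.
Leg 3: -157.772° → -118.325°, shortest Δλ = 39.447° (east) — does not cross 180°.
Total crossings: 0.

0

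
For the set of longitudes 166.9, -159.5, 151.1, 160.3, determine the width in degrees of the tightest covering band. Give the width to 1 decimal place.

49.4°

Sort the longitudes: -159.5°, +151.1°, +160.3°, +166.9°.
Eastward gaps between consecutive values (wrapping around): 310.6°, 9.2°, 6.6°, 33.6°.
Largest gap = 310.6° ⇒ minimal covering band is its complement: 360° − 310.6° = 49.4°.
Band runs from +151.1° eastward to -159.5°, crossing the antimeridian.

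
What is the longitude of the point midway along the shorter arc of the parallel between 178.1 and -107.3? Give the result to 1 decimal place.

-144.6°

Signed shortest Δλ from +178.1° to -107.3° is +74.6°.
Midpoint longitude = +178.1° + (+74.6°)/2 = +178.1° + 37.3° = +215.4°.
Normalise into (−180°, 180°]: -144.6°.
(The naïve average (+178.1 + -107.3)/2 = 35.4° is on the wrong side of the globe.)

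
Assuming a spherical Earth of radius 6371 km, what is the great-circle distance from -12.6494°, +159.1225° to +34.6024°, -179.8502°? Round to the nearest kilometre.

5704 km

Δλ = -179.8502 − 159.1225 = -338.9727°; wrapped into (−180°, 180°]: 21.0273°.
Δφ = 34.6024 − -12.6494 = 47.2518°.
a = sin²(Δφ/2) + cos φ₁ · cos φ₂ · sin²(Δλ/2) = 0.187352.
c = 2·atan2(√a, √(1−a)) = 0.89528 rad → d = 6371·c ≈ 5703.86 km.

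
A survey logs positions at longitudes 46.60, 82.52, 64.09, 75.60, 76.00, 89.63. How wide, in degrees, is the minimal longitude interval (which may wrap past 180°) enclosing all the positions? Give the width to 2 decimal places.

43.03°

Sort the longitudes: +46.60°, +64.09°, +75.60°, +76.00°, +82.52°, +89.63°.
Eastward gaps between consecutive values (wrapping around): 17.49°, 11.51°, 0.40°, 6.52°, 7.11°, 316.97°.
Largest gap = 316.97° ⇒ minimal covering band is its complement: 360° − 316.97° = 43.03°.
Band runs from +46.60° eastward to +89.63°.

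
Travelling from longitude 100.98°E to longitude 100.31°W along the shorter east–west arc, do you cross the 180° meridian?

Yes

Naïve |-100.31 − 100.98| = 201.29° > 180°, so the shorter arc goes the other way round — across 180°.
Signed shortest Δλ = ((-100.31 − 100.98 + 180) mod 360) − 180 = 158.71°.
Going east by 158.71° from +100.98° passes through 180° before reaching -100.31°.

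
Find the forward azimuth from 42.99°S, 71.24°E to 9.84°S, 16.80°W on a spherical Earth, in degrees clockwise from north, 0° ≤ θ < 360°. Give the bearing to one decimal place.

Δλ = -16.80 − 71.24 = -88.04°.
θ = atan2( sin Δλ · cos φ₂ , cos φ₁ · sin φ₂ − sin φ₁ · cos φ₂ · cos Δλ )
  = atan2(-0.98471, -0.10203) = -95.915° → normalised to [0°, 360°): 264.085°.

264.1°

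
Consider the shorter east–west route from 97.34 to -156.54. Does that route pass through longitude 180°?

Yes

Naïve |-156.54 − 97.34| = 253.88° > 180°, so the shorter arc goes the other way round — across 180°.
Signed shortest Δλ = ((-156.54 − 97.34 + 180) mod 360) − 180 = 106.12°.
Going east by 106.12° from +97.34° passes through 180° before reaching -156.54°.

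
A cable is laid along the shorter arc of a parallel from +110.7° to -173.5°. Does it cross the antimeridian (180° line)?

Naïve |-173.5 − 110.7| = 284.2° > 180°, so the shorter arc goes the other way round — across 180°.
Signed shortest Δλ = ((-173.5 − 110.7 + 180) mod 360) − 180 = 75.8°.
Going east by 75.8° from +110.7° passes through 180° before reaching -173.5°.

Yes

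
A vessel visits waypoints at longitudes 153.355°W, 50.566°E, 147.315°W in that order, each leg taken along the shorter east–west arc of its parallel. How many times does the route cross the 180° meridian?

Leg 1: -153.355° → +50.566°, shortest Δλ = -156.079° (west) — crosses 180°.
Leg 2: +50.566° → -147.315°, shortest Δλ = 162.119° (east) — crosses 180°.
Total crossings: 2.

2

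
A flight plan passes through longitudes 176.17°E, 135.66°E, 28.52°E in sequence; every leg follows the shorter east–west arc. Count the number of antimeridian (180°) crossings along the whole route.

0

Leg 1: +176.17° → +135.66°, shortest Δλ = -40.51° (west) — does not cross 180°.
Leg 2: +135.66° → +28.52°, shortest Δλ = -107.14° (west) — does not cross 180°.
Total crossings: 0.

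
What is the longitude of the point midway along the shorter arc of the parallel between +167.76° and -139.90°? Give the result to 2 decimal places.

Signed shortest Δλ from +167.76° to -139.90° is +52.34°.
Midpoint longitude = +167.76° + (+52.34°)/2 = +167.76° + 26.17° = +193.93°.
Normalise into (−180°, 180°]: -166.07°.
(The naïve average (+167.76 + -139.90)/2 = 13.93° is on the wrong side of the globe.)

-166.07°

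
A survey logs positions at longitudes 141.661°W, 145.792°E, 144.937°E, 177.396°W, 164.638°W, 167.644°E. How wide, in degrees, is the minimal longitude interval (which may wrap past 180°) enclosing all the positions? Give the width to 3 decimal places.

Sort the longitudes: -177.396°, -164.638°, -141.661°, +144.937°, +145.792°, +167.644°.
Eastward gaps between consecutive values (wrapping around): 12.758°, 22.977°, 286.598°, 0.855°, 21.852°, 14.960°.
Largest gap = 286.598° ⇒ minimal covering band is its complement: 360° − 286.598° = 73.402°.
Band runs from +144.937° eastward to -141.661°, crossing the antimeridian.

73.402°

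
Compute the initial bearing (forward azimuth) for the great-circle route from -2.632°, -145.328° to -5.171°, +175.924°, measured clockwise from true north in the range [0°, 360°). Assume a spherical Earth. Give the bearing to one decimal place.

Δλ = 175.924 − -145.328 = 321.252°; wrapped into (−180°, 180°]: -38.748°.
θ = atan2( sin Δλ · cos φ₂ , cos φ₁ · sin φ₂ − sin φ₁ · cos φ₂ · cos Δλ )
  = atan2(-0.62335, -0.05437) = -94.984° → normalised to [0°, 360°): 265.016°.

265.0°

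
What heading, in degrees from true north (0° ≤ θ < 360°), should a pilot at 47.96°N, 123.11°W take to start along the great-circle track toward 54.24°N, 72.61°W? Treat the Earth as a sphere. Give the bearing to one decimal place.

59.3°

Δλ = -72.61 − -123.11 = 50.50°.
θ = atan2( sin Δλ · cos φ₂ , cos φ₁ · sin φ₂ − sin φ₁ · cos φ₂ · cos Δλ )
  = atan2(0.45093, 0.26733) = 59.338° → normalised to [0°, 360°): 59.338°.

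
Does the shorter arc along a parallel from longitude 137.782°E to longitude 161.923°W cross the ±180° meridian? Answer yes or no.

Yes

Naïve |-161.923 − 137.782| = 299.705° > 180°, so the shorter arc goes the other way round — across 180°.
Signed shortest Δλ = ((-161.923 − 137.782 + 180) mod 360) − 180 = 60.295°.
Going east by 60.295° from +137.782° passes through 180° before reaching -161.923°.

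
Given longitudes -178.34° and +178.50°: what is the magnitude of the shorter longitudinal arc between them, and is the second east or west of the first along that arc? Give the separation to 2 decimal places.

3.16° west

Raw difference: 178.50 − -178.34 = 356.84°.
Normalise into (−180°, 180°]: 356.84° − 360° = -3.16°.
Negative ⇒ the second point lies to the west; separation 3.16°.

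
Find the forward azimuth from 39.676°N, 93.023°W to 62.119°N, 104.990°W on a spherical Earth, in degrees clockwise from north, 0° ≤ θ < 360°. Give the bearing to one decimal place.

346.0°

Δλ = -104.990 − -93.023 = -11.967°.
θ = atan2( sin Δλ · cos φ₂ , cos φ₁ · sin φ₂ − sin φ₁ · cos φ₂ · cos Δλ )
  = atan2(-0.09696, 0.38825) = -14.022° → normalised to [0°, 360°): 345.978°.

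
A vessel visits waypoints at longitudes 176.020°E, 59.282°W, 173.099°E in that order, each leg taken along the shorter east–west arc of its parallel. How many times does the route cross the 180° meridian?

2

Leg 1: +176.020° → -59.282°, shortest Δλ = 124.698° (east) — crosses 180°.
Leg 2: -59.282° → +173.099°, shortest Δλ = -127.619° (west) — crosses 180°.
Total crossings: 2.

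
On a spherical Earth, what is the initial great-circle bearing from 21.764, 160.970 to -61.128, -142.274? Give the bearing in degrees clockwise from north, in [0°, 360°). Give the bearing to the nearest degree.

Δλ = -142.274 − 160.970 = -303.244°; wrapped into (−180°, 180°]: 56.756°.
θ = atan2( sin Δλ · cos φ₂ , cos φ₁ · sin φ₂ − sin φ₁ · cos φ₂ · cos Δλ )
  = atan2(0.40383, -0.91143) = 156.103° → normalised to [0°, 360°): 156.103°.

156°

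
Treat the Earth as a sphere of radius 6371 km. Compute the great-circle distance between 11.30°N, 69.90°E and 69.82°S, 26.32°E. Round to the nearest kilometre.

9618 km

Δλ = 26.32 − 69.90 = -43.58°.
Δφ = -69.82 − 11.30 = -81.12°.
a = sin²(Δφ/2) + cos φ₁ · cos φ₂ · sin²(Δλ/2) = 0.469431.
c = 2·atan2(√a, √(1−a)) = 1.50962 rad → d = 6371·c ≈ 9617.78 km.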